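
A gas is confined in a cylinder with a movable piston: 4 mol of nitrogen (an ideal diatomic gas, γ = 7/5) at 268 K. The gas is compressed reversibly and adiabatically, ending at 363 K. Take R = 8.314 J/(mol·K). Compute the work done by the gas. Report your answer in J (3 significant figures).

W ≈ -7900 J

Adiabatic ⇒ Q = 0, so W_by = −ΔU = nCᵥ(T₁ − T₂).
Cᵥ = 5R/2 = 20.79 J/(mol·K).
W = (4)(20.79)(268 − 363) = -7898 J.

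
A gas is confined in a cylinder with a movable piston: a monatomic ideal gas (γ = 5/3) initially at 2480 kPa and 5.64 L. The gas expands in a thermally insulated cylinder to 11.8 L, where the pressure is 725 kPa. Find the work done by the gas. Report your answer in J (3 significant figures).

W ≈ 8150 J

Adiabatic: W = (P₁V₁ − P₂V₂)/(γ − 1) with γ = 5/3.
P₁V₁ = 13987 J, P₂V₂ = 8555 J.
W = (13987 − 8555) / 0.6667 = 8148 J.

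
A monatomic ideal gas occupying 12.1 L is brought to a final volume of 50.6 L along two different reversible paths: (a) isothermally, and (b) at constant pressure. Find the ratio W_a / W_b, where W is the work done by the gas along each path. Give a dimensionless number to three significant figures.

W_a / W_b ≈ 0.450

Path (a) isothermal: W = P₁V₁ ln(V₂/V₁) → W_a/(P₁V₁) = 1.431.
Path (b) isobaric: W = P₁(V₂ − V₁) → W_b/(P₁V₁) = 3.182.
W_a / W_b = 1.431 / 3.182 = 0.4497.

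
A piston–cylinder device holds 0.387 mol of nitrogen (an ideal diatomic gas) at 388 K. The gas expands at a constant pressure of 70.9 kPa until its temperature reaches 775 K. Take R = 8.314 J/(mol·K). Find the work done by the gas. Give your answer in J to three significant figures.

W ≈ 1250 J

Isobaric: W = P ΔV = nR ΔT.
W = (0.387)(8.314)(775 − 388) = 1245 J.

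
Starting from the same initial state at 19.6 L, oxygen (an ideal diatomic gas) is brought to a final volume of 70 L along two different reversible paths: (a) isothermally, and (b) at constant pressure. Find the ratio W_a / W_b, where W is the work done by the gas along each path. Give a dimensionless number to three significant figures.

W_a / W_b ≈ 0.495

Path (a) isothermal: W = P₁V₁ ln(V₂/V₁) → W_a/(P₁V₁) = 1.273.
Path (b) isobaric: W = P₁(V₂ − V₁) → W_b/(P₁V₁) = 2.571.
W_a / W_b = 1.273 / 2.571 = 0.495.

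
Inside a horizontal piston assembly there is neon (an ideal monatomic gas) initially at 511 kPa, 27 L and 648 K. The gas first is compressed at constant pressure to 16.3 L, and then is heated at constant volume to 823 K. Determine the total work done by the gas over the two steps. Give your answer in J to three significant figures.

Step 1 (isobaric): W = PΔV = (511 kPa)(16.3 − 27 L) = -5468 J.
Step 2 (isochoric): W = 0 (constant volume).
W_total = -5468 + 0 = -5468 J.

W_total ≈ -5470 J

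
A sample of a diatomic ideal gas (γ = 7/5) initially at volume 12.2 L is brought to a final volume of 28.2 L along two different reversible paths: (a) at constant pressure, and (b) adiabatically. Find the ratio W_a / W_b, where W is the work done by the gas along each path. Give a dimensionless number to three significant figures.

Path (a) isobaric: W = P₁(V₂ − V₁) → W_a/(P₁V₁) = 1.311.
Path (b) adiabatic: W = P₁V₁(1 − (V₁/V₂)^(γ−1))/(γ−1) → W_b/(P₁V₁) = 0.7119.
W_a / W_b = 1.311 / 0.7119 = 1.842.

W_a / W_b ≈ 1.84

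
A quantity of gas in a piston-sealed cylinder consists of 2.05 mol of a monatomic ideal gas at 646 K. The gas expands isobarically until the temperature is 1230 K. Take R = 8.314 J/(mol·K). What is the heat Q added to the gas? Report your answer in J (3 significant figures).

Q ≈ 24900 J

Isobaric: W = nRΔT = (2.05)(8.314)(584) = 9954 J.
ΔU = nCᵥΔT with Cᵥ = 3R/2: ΔU = (2.05)(12.47)(584) = 14930 J.
Q = ΔU + W = 14930 + 9954 = 24884 J.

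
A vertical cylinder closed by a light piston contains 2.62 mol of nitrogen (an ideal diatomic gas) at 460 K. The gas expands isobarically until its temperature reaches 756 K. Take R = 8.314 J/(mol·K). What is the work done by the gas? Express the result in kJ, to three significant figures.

Isobaric: W = P ΔV = nR ΔT.
W = (2.62)(8.314)(756 − 460) = 6448 J.

W ≈ 6.45 kJ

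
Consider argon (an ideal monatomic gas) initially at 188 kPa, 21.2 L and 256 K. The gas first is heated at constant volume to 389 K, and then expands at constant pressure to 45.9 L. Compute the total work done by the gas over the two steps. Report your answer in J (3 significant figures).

W_total ≈ 7060 J

Step 1 (isochoric): W = 0 (constant volume).
After step 1: P = 285.7 kPa (V unchanged).
Step 2 (isobaric): W = PΔV = (285.7 kPa)(45.9 − 21.2 L) = 7056 J.
W_total = 0 + 7056 = 7056 J.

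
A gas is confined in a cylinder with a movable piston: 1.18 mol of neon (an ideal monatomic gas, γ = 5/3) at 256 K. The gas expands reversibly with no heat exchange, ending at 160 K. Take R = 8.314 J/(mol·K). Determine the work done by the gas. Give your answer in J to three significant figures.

W ≈ 1410 J

Adiabatic ⇒ Q = 0, so W_by = −ΔU = nCᵥ(T₁ − T₂).
Cᵥ = 3R/2 = 12.47 J/(mol·K).
W = (1.18)(12.47)(256 − 160) = 1413 J.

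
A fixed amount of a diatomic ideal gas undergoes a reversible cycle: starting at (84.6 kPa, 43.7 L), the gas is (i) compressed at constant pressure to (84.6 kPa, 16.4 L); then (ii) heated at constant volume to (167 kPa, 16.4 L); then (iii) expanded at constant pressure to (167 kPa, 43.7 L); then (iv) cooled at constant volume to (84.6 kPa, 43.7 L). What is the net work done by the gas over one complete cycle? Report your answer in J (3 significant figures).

W_net ≈ 2250 J

Constant-volume legs do no work.
W(i) = (84.6)(16.4 − 43.7) = -2310 J; W(iii) = (167)(43.7 − 16.4) = 4559 J.
W_net = -2310 + 4559 = 2250 J (the clockwise enclosed area).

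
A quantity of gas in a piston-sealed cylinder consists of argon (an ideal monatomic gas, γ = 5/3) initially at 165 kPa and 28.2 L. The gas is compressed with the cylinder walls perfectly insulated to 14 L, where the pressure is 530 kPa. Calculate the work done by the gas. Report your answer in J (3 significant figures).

Adiabatic: W = (P₁V₁ − P₂V₂)/(γ − 1) with γ = 5/3.
P₁V₁ = 4653 J, P₂V₂ = 7420 J.
W = (4653 − 7420) / 0.6667 = -4150 J.

W ≈ -4150 J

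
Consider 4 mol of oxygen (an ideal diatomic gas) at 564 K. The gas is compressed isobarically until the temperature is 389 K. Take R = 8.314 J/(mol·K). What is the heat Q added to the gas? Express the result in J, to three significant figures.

Q ≈ -20400 J

Isobaric: W = nRΔT = (4)(8.314)(-175) = -5820 J.
ΔU = nCᵥΔT with Cᵥ = 5R/2: ΔU = (4)(20.79)(-175) = -14550 J.
Q = ΔU + W = -14550 − 5820 = -20369 J.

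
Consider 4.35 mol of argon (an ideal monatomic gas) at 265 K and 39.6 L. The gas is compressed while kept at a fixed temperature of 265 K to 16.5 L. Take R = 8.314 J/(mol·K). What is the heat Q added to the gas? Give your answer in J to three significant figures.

Q ≈ -8390 J

Isothermal ⇒ ΔU = 0, so Q = W = nRT ln(V₂/V₁).
Q = (4.35)(8.314)(265) ln(16.5/39.6) = 9584 × -0.8755 = -8390 J.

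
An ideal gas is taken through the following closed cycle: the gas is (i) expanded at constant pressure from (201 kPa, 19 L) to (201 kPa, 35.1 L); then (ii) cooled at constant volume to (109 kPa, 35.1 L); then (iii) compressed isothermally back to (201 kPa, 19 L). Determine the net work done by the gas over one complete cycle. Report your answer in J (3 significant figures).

W_net ≈ 888 J

Leg (i): W = PΔV = (201)(35.1 − 19) = 3236 J.
Leg (ii): W = 0.
Leg (iii): W = PᵢVᵢ ln(V_f/Vᵢ) = (3826) ln(19/35.1) = -2348 J.
W_net = 3236 − 2348 = 887.9 J.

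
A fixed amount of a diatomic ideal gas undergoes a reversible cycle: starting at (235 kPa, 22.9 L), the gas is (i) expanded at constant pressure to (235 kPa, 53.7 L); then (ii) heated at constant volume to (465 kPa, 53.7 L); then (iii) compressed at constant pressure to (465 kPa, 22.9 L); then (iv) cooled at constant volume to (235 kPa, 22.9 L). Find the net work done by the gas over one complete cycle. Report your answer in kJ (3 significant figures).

W_net ≈ -7.08 kJ

Constant-volume legs do no work.
W(i) = (235)(53.7 − 22.9) = 7238 J; W(iii) = (465)(22.9 − 53.7) = -14322 J.
W_net = 7238 − 14322 = -7084 J (the counter-clockwise enclosed area).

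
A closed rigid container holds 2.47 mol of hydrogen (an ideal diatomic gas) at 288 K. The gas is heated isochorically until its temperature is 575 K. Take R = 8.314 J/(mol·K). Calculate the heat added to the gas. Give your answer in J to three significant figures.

Constant volume ⇒ W = 0, so Q = ΔU = nCᵥΔT with Cᵥ = 5R/2 = 20.79 J/(mol·K).
ΔU = (2.47)(20.79)(575 − 288) = 14734 J.

Q ≈ 14700 J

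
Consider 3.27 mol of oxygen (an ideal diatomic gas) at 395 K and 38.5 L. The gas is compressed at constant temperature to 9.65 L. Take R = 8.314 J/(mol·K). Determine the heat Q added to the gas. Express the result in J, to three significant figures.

Q ≈ -14900 J

Isothermal ⇒ ΔU = 0, so Q = W = nRT ln(V₂/V₁).
Q = (3.27)(8.314)(395) ln(9.65/38.5) = 10739 × -1.384 = -14859 J.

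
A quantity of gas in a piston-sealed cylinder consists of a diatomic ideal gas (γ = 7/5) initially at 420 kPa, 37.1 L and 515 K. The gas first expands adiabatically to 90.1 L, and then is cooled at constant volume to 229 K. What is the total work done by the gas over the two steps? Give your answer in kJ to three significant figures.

W_total ≈ 11.6 kJ

Step 1 (adiabatic): W = (P₁V₁ − P₂V₂)/(γ−1) = (15582 − 10927)/0.4 = 11639 J.
Step 2 (isochoric): W = 0 (constant volume).
W_total = 11639 + 0 = 11639 J.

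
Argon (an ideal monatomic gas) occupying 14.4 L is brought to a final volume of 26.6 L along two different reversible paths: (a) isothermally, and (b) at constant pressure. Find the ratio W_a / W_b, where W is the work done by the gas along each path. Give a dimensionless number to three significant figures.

Path (a) isothermal: W = P₁V₁ ln(V₂/V₁) → W_a/(P₁V₁) = 0.6137.
Path (b) isobaric: W = P₁(V₂ − V₁) → W_b/(P₁V₁) = 0.8472.
W_a / W_b = 0.6137 / 0.8472 = 0.7243.

W_a / W_b ≈ 0.724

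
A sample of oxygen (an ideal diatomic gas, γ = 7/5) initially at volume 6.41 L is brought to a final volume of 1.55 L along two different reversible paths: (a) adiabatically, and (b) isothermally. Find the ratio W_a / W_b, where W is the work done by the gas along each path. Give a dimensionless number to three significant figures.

Path (a) adiabatic: W = P₁V₁(1 − (V₁/V₂)^(γ−1))/(γ−1) → W_a/(P₁V₁) = -1.911.
Path (b) isothermal: W = P₁V₁ ln(V₂/V₁) → W_b/(P₁V₁) = -1.42.
W_a / W_b = -1.911 / -1.42 = 1.346.

W_a / W_b ≈ 1.35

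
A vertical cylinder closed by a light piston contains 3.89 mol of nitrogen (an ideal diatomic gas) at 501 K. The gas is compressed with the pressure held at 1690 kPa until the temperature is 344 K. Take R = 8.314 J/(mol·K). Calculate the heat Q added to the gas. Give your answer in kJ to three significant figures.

Isobaric: W = nRΔT = (3.89)(8.314)(-157) = -5078 J.
ΔU = nCᵥΔT with Cᵥ = 5R/2: ΔU = (3.89)(20.79)(-157) = -12694 J.
Q = ΔU + W = -12694 − 5078 = -17772 J.

Q ≈ -17.8 kJ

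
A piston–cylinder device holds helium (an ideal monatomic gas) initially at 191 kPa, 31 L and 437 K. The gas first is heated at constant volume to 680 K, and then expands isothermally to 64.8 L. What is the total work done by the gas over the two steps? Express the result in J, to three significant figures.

Step 1 (isochoric): W = 0 (constant volume).
After step 1: P = 297.2 kPa (V unchanged).
Step 2 (isothermal): W = P₁V₁ ln(V₂/V₁) = (9213) ln(64.8/31) = 6793 J.
W_total = 0 + 6793 = 6793 J.

W_total ≈ 6790 J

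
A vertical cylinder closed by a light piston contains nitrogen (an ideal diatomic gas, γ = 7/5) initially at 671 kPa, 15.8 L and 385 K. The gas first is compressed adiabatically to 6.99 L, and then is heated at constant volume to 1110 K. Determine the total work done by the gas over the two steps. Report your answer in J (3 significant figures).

Step 1 (adiabatic): W = (P₁V₁ − P₂V₂)/(γ−1) = (10602 − 14691)/0.4 = -10223 J.
Step 2 (isochoric): W = 0 (constant volume).
W_total = -10223 + 0 = -10223 J.

W_total ≈ -10200 J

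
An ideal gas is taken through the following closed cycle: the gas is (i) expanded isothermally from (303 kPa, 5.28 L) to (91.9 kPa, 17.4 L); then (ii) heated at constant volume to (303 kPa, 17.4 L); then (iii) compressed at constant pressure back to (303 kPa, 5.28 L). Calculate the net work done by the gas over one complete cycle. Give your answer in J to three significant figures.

W_net ≈ -1760 J

Leg (i): W = PᵢVᵢ ln(V_f/Vᵢ) = (1600) ln(17.4/5.28) = 1908 J.
Leg (ii): W = 0.
Leg (iii): W = PΔV = (303)(5.28 − 17.4) = -3672 J.
W_net = 1908 − 3672 = -1764 J.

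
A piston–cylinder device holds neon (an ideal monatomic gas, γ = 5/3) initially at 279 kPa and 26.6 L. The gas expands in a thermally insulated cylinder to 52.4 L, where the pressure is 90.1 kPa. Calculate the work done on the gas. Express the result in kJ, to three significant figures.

W ≈ -4.05 kJ

Adiabatic: W = (P₁V₁ − P₂V₂)/(γ − 1) with γ = 5/3.
P₁V₁ = 7421 J, P₂V₂ = 4721 J.
W = (7421 − 4721) / 0.6667 = 4050 J.
Work on gas = −W_by = -4050 J.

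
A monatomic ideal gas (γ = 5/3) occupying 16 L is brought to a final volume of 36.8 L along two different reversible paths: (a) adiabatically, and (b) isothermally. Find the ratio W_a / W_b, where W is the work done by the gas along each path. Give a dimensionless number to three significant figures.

Path (a) adiabatic: W = P₁V₁(1 − (V₁/V₂)^(γ−1))/(γ−1) → W_a/(P₁V₁) = 0.6391.
Path (b) isothermal: W = P₁V₁ ln(V₂/V₁) → W_b/(P₁V₁) = 0.8329.
W_a / W_b = 0.6391 / 0.8329 = 0.7673.

W_a / W_b ≈ 0.767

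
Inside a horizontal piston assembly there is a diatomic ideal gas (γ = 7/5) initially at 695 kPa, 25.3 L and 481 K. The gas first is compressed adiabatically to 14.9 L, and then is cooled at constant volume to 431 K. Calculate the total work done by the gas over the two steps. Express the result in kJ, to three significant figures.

Step 1 (adiabatic): W = (P₁V₁ − P₂V₂)/(γ−1) = (17584 − 21731)/0.4 = -10369 J.
Step 2 (isochoric): W = 0 (constant volume).
W_total = -10369 + 0 = -10369 J.

W_total ≈ -10.4 kJ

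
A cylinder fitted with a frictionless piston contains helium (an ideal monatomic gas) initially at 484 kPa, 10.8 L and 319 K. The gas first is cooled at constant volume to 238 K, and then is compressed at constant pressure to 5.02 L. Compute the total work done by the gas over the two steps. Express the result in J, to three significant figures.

Step 1 (isochoric): W = 0 (constant volume).
After step 1: P = 361.1 kPa (V unchanged).
Step 2 (isobaric): W = PΔV = (361.1 kPa)(5.02 − 10.8 L) = -2087 J.
W_total = 0 − 2087 = -2087 J.

W_total ≈ -2090 J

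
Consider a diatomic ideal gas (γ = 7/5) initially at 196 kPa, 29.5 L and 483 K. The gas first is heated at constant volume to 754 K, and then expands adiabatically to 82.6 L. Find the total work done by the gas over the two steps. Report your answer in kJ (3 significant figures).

Step 1 (isochoric): W = 0 (constant volume).
After step 1: P = 306 kPa (V unchanged).
Step 2 (adiabatic): W = (P₁V₁ − P₂V₂)/(γ−1) = (9026 − 5979)/0.4 = 7617 J.
W_total = 0 + 7617 = 7617 J.

W_total ≈ 7.62 kJ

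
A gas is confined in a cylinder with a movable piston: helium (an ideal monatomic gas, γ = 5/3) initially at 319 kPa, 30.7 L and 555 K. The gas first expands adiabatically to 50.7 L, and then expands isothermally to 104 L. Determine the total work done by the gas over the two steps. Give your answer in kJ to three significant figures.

W_total ≈ 9.21 kJ

Step 1 (adiabatic): W = (P₁V₁ − P₂V₂)/(γ−1) = (9793 − 7009)/0.667 = 4176 J.
After step 1: P = 138.3 kPa, V = 50.7 L, T = 397.2 K.
Step 2 (isothermal): W = P₁V₁ ln(V₂/V₁) = (7009) ln(104/50.7) = 5036 J.
W_total = 4176 + 5036 = 9212 J.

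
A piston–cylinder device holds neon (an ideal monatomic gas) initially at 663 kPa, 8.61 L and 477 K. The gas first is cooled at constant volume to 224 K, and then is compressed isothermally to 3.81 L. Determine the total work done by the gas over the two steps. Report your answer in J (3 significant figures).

Step 1 (isochoric): W = 0 (constant volume).
After step 1: P = 311.3 kPa (V unchanged).
Step 2 (isothermal): W = P₁V₁ ln(V₂/V₁) = (2681) ln(3.81/8.61) = -2186 J.
W_total = 0 − 2186 = -2186 J.

W_total ≈ -2190 J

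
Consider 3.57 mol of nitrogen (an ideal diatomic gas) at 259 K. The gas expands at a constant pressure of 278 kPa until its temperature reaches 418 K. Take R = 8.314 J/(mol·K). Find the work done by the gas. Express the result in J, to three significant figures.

Isobaric: W = P ΔV = nR ΔT.
W = (3.57)(8.314)(418 − 259) = 4719 J.

W ≈ 4720 J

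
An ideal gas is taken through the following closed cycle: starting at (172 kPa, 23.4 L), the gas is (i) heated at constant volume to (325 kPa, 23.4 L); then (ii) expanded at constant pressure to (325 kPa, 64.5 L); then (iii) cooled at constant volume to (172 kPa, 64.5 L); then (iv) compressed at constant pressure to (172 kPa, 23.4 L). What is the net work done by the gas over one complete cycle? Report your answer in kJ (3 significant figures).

W_net ≈ 6.29 kJ

Constant-volume legs do no work.
W(ii) = (325)(64.5 − 23.4) = 13358 J; W(iv) = (172)(23.4 − 64.5) = -7069 J.
W_net = 13358 − 7069 = 6288 J (the clockwise enclosed area).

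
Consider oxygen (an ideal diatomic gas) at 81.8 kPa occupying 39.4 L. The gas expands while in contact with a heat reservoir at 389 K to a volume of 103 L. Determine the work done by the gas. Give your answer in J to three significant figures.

Isothermal: W = nRT ln(V₂/V₁) = P₁V₁ ln(V₂/V₁).
P₁V₁ = (81.8 kPa)(39.4 L) = 3223 J.
W = 3223 × ln(103/39.4) = 3223 × 0.961
W_by_gas = 3097 J.

W ≈ 3100 J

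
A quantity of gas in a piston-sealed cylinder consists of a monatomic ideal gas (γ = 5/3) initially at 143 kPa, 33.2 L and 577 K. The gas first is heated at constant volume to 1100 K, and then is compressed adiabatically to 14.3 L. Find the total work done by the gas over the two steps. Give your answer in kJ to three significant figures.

Step 1 (isochoric): W = 0 (constant volume).
After step 1: P = 272.6 kPa (V unchanged).
Step 2 (adiabatic): W = (P₁V₁ − P₂V₂)/(γ−1) = (9051 − 15869)/0.667 = -10228 J.
W_total = 0 − 10228 = -10228 J.

W_total ≈ -10.2 kJ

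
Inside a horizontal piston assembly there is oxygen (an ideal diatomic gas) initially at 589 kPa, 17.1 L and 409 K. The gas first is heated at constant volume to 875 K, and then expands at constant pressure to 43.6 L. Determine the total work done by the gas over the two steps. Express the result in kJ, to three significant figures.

Step 1 (isochoric): W = 0 (constant volume).
After step 1: P = 1260 kPa (V unchanged).
Step 2 (isobaric): W = PΔV = (1260 kPa)(43.6 − 17.1 L) = 33392 J.
W_total = 0 + 33392 = 33392 J.

W_total ≈ 33.4 kJ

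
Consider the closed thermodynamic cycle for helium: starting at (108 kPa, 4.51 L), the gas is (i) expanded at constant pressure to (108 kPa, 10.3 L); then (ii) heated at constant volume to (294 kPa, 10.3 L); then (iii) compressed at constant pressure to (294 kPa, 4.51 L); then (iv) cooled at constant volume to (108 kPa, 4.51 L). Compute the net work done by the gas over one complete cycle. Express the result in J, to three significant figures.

W_net ≈ -1080 J

Constant-volume legs do no work.
W(i) = (108)(10.3 − 4.51) = 625.3 J; W(iii) = (294)(4.51 − 10.3) = -1702 J.
W_net = 625.3 − 1702 = -1077 J (the counter-clockwise enclosed area).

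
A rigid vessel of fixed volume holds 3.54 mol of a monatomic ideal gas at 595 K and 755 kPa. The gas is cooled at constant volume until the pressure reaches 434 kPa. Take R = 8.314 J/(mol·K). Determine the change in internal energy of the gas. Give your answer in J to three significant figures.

ΔU ≈ -11200 J

Constant volume ⇒ W = 0, so Q = ΔU = nCᵥΔT with Cᵥ = 3R/2 = 12.47 J/(mol·K).
At constant V, T₂/T₁ = P₂/P₁ ⇒ ΔT = T₁(P₂/P₁ − 1) = 595·(434/755 − 1) = -253 K.
ΔU = (3.54)(12.47)(-253) = -11168 J.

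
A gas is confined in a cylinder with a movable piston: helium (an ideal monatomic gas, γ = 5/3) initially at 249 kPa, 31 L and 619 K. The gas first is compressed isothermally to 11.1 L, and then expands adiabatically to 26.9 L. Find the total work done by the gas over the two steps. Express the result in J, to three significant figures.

W_total ≈ -2770 J

Step 1 (isothermal): W = P₁V₁ ln(V₂/V₁) = (7719) ln(11.1/31) = -7928 J.
After step 1: P = 695.4 kPa, V = 11.1 L, T = 619 K.
Step 2 (adiabatic): W = (P₁V₁ − P₂V₂)/(γ−1) = (7719 − 4278)/0.667 = 5161 J.
W_total = -7928 + 5161 = -2767 J.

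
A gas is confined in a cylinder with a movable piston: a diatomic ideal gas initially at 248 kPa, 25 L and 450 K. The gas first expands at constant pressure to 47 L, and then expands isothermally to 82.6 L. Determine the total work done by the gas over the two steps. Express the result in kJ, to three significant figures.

Step 1 (isobaric): W = PΔV = (248 kPa)(47 − 25 L) = 5456 J.
After step 1: P = 248 kPa, V = 47 L, T = 846 K.
Step 2 (isothermal): W = P₁V₁ ln(V₂/V₁) = (11656) ln(82.6/47) = 6572 J.
W_total = 5456 + 6572 = 12028 J.

W_total ≈ 12.0 kJ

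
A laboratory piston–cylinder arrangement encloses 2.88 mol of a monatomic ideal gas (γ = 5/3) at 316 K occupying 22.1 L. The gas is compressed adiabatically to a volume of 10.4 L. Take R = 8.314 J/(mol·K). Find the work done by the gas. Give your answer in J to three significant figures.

Adiabatic: TV^(γ−1) = const with γ = 5/3.
T₂ = T₁ (V₁/V₂)^(γ−1) = 316 × (22.1/10.4)^0.667 = 316 × 1.653 = 522.3 K.
W_by = nCᵥ(T₁ − T₂) = (2.88)(12.47)(316 − 522.3) = -7410 J.

W ≈ -7410 J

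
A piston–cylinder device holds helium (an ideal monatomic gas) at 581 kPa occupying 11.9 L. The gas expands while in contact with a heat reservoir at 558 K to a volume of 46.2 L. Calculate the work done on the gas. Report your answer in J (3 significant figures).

W ≈ -9380 J

Isothermal: W = nRT ln(V₂/V₁) = P₁V₁ ln(V₂/V₁).
P₁V₁ = (581 kPa)(11.9 L) = 6914 J.
W = 6914 × ln(46.2/11.9) = 6914 × 1.356
W_by_gas = 9378 J; work on gas = −W_by = -9378 J.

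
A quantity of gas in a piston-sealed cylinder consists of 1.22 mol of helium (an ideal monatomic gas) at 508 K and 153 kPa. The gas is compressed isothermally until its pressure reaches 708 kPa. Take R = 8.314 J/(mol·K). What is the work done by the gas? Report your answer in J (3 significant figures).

Isothermal process: W = nRT ln(V₂/V₁) = nRT ln(P₁/P₂).
W = (1.22)(8.314)(508) × ln(153/708)
  = 5153 × ln(0.2161) = 5153 × -1.532
W_by_gas = -7894 J.

W ≈ -7890 J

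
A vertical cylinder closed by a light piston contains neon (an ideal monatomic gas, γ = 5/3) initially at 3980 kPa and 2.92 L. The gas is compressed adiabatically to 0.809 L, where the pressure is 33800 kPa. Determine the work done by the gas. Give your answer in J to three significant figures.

Adiabatic: W = (P₁V₁ − P₂V₂)/(γ − 1) with γ = 5/3.
P₁V₁ = 11622 J, P₂V₂ = 27344 J.
W = (11622 − 27344) / 0.6667 = -23584 J.

W ≈ -23600 J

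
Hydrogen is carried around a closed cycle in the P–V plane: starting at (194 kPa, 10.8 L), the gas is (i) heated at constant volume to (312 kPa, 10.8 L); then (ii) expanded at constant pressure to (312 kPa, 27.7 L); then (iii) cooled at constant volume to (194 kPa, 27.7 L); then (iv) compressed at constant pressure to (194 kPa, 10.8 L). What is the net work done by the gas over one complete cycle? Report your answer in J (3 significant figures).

W_net ≈ 1990 J

Constant-volume legs do no work.
W(ii) = (312)(27.7 − 10.8) = 5273 J; W(iv) = (194)(10.8 − 27.7) = -3279 J.
W_net = 5273 − 3279 = 1994 J (the clockwise enclosed area).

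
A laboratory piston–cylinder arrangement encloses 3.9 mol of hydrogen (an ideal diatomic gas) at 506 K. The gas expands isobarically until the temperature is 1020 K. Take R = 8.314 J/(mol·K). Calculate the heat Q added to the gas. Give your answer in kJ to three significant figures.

Isobaric: W = nRΔT = (3.9)(8.314)(514) = 16666 J.
ΔU = nCᵥΔT with Cᵥ = 5R/2: ΔU = (3.9)(20.79)(514) = 41666 J.
Q = ΔU + W = 41666 + 16666 = 58332 J.

Q ≈ 58.3 kJ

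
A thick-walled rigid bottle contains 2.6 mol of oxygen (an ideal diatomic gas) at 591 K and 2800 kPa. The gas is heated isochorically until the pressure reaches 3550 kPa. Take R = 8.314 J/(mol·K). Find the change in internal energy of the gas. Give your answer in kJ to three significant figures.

ΔU ≈ 8.55 kJ

Constant volume ⇒ W = 0, so Q = ΔU = nCᵥΔT with Cᵥ = 5R/2 = 20.79 J/(mol·K).
At constant V, T₂/T₁ = P₂/P₁ ⇒ ΔT = T₁(P₂/P₁ − 1) = 591·(3550/2800 − 1) = 158.3 K.
ΔU = (2.6)(20.79)(158.3) = 8555 J.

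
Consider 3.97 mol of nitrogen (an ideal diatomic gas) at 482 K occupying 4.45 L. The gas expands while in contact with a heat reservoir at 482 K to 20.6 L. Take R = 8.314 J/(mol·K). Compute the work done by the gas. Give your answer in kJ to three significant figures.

Isothermal: W = nRT ln(V₂/V₁).
W = (3.97)(8.314)(482) × ln(20.6/4.45)
  = 15909 × 1.532
W_by_gas = 24379 J.

W ≈ 24.4 kJ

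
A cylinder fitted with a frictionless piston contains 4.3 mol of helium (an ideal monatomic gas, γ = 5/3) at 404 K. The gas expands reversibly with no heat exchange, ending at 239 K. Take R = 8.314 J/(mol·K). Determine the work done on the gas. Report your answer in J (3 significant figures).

W ≈ -8850 J

Adiabatic ⇒ Q = 0, so W_by = −ΔU = nCᵥ(T₁ − T₂).
Cᵥ = 3R/2 = 12.47 J/(mol·K).
W = (4.3)(12.47)(404 − 239) = 8848 J.
Work on gas = −W_by = -8848 J.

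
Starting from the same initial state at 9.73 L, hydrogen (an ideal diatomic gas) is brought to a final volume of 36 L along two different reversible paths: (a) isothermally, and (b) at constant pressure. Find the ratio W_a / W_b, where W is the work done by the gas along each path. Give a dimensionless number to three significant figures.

Path (a) isothermal: W = P₁V₁ ln(V₂/V₁) → W_a/(P₁V₁) = 1.308.
Path (b) isobaric: W = P₁(V₂ − V₁) → W_b/(P₁V₁) = 2.7.
W_a / W_b = 1.308 / 2.7 = 0.4846.

W_a / W_b ≈ 0.485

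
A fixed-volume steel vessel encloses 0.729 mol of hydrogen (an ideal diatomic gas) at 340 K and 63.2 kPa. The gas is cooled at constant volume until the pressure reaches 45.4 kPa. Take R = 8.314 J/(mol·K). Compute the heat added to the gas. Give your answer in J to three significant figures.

Q ≈ -1450 J

Constant volume ⇒ W = 0, so Q = ΔU = nCᵥΔT with Cᵥ = 5R/2 = 20.79 J/(mol·K).
At constant V, T₂/T₁ = P₂/P₁ ⇒ ΔT = T₁(P₂/P₁ − 1) = 340·(45.4/63.2 − 1) = -95.76 K.
ΔU = (0.729)(20.79)(-95.76) = -1451 J.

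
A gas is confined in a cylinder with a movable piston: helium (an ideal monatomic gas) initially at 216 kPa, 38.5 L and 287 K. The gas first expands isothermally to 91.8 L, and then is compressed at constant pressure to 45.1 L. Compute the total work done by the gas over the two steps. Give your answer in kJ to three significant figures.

Step 1 (isothermal): W = P₁V₁ ln(V₂/V₁) = (8316) ln(91.8/38.5) = 7226 J.
After step 1: P = 90.59 kPa, V = 91.8 L, T = 287 K.
Step 2 (isobaric): W = PΔV = (90.59 kPa)(45.1 − 91.8 L) = -4230 J.
W_total = 7226 − 4230 = 2996 J.

W_total ≈ 3.00 kJ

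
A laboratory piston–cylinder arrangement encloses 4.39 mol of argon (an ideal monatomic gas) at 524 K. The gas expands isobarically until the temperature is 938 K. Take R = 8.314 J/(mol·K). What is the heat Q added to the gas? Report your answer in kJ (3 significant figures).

Q ≈ 37.8 kJ

Isobaric: W = nRΔT = (4.39)(8.314)(414) = 15110 J.
ΔU = nCᵥΔT with Cᵥ = 3R/2: ΔU = (4.39)(12.47)(414) = 22666 J.
Q = ΔU + W = 22666 + 15110 = 37776 J.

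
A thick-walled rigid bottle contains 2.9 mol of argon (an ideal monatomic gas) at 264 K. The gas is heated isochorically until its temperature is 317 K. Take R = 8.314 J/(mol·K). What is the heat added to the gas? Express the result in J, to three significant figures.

Q ≈ 1920 J

Constant volume ⇒ W = 0, so Q = ΔU = nCᵥΔT with Cᵥ = 3R/2 = 12.47 J/(mol·K).
ΔU = (2.9)(12.47)(317 − 264) = 1917 J.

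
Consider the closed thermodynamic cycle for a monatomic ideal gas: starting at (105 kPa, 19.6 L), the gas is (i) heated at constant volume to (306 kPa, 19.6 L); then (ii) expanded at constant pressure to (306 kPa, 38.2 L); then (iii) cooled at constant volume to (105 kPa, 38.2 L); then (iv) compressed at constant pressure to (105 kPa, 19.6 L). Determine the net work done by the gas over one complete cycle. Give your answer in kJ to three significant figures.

W_net ≈ 3.74 kJ

Constant-volume legs do no work.
W(ii) = (306)(38.2 − 19.6) = 5692 J; W(iv) = (105)(19.6 − 38.2) = -1953 J.
W_net = 5692 − 1953 = 3739 J (the clockwise enclosed area).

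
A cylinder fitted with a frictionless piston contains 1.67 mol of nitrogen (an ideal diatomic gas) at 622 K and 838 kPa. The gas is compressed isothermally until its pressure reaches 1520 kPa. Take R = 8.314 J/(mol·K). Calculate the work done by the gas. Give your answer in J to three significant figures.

W ≈ -5140 J

Isothermal process: W = nRT ln(V₂/V₁) = nRT ln(P₁/P₂).
W = (1.67)(8.314)(622) × ln(838/1520)
  = 8636 × ln(0.5513) = 8636 × -0.5954
W_by_gas = -5142 J.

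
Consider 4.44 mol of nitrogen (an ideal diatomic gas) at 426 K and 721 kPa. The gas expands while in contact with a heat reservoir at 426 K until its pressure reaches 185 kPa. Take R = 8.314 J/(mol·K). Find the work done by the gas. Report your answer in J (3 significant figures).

Isothermal process: W = nRT ln(V₂/V₁) = nRT ln(P₁/P₂).
W = (4.44)(8.314)(426) × ln(721/185)
  = 15725 × ln(3.897) = 15725 × 1.36
W_by_gas = 21391 J.

W ≈ 21400 J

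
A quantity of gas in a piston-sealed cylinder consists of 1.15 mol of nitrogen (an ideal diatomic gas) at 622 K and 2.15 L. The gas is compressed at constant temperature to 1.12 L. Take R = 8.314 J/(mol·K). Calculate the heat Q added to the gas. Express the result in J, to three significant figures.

Q ≈ -3880 J

Isothermal ⇒ ΔU = 0, so Q = W = nRT ln(V₂/V₁).
Q = (1.15)(8.314)(622) ln(1.12/2.15) = 5947 × -0.6521 = -3878 J.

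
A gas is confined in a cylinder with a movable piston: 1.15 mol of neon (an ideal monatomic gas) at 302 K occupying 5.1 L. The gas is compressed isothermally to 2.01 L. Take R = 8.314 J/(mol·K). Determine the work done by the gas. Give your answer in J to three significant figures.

Isothermal: W = nRT ln(V₂/V₁).
W = (1.15)(8.314)(302) × ln(2.01/5.1)
  = 2887 × -0.9311
W_by_gas = -2689 J.

W ≈ -2690 J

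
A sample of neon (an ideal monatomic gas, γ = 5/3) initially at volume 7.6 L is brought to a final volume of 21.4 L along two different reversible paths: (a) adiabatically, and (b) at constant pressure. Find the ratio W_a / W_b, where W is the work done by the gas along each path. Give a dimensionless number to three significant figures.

W_a / W_b ≈ 0.412

Path (a) adiabatic: W = P₁V₁(1 − (V₁/V₂)^(γ−1))/(γ−1) → W_a/(P₁V₁) = 0.7478.
Path (b) isobaric: W = P₁(V₂ − V₁) → W_b/(P₁V₁) = 1.816.
W_a / W_b = 0.7478 / 1.816 = 0.4118.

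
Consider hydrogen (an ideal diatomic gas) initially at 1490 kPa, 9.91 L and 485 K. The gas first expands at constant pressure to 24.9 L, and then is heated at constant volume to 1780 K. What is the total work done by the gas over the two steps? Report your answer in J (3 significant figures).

W_total ≈ 22300 J

Step 1 (isobaric): W = PΔV = (1490 kPa)(24.9 − 9.91 L) = 22335 J.
Step 2 (isochoric): W = 0 (constant volume).
W_total = 22335 + 0 = 22335 J.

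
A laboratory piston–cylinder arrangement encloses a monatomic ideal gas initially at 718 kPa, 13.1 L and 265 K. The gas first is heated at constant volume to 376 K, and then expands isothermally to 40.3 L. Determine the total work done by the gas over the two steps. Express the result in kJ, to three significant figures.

W_total ≈ 15.0 kJ

Step 1 (isochoric): W = 0 (constant volume).
After step 1: P = 1019 kPa (V unchanged).
Step 2 (isothermal): W = P₁V₁ ln(V₂/V₁) = (13346) ln(40.3/13.1) = 14997 J.
W_total = 0 + 14997 = 14997 J.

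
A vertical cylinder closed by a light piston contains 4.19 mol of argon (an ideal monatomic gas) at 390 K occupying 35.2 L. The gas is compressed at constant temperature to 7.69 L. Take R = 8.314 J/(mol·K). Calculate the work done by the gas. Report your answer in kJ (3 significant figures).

Isothermal: W = nRT ln(V₂/V₁).
W = (4.19)(8.314)(390) × ln(7.69/35.2)
  = 13586 × -1.521
W_by_gas = -20666 J.

W ≈ -20.7 kJ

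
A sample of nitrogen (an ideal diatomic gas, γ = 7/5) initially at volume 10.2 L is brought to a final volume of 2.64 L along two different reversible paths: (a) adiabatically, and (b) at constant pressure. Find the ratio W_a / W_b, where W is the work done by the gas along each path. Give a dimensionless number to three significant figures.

Path (a) adiabatic: W = P₁V₁(1 − (V₁/V₂)^(γ−1))/(γ−1) → W_a/(P₁V₁) = -1.793.
Path (b) isobaric: W = P₁(V₂ − V₁) → W_b/(P₁V₁) = -0.7412.
W_a / W_b = -1.793 / -0.7412 = 2.419.

W_a / W_b ≈ 2.42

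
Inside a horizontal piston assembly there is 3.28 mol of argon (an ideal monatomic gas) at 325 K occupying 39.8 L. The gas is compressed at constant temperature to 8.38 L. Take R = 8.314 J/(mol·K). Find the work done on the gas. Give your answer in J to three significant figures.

Isothermal: W = nRT ln(V₂/V₁).
W = (3.28)(8.314)(325) × ln(8.38/39.8)
  = 8863 × -1.558
W_by_gas = -13808 J; work on gas = −W_by = 13808 J.

W ≈ 13800 J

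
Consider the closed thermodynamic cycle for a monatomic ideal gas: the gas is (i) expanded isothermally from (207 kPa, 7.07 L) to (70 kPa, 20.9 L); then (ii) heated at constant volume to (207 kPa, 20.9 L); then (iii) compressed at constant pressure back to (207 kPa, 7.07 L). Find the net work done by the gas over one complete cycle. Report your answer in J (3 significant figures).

W_net ≈ -1280 J

Leg (i): W = PᵢVᵢ ln(V_f/Vᵢ) = (1463) ln(20.9/7.07) = 1586 J.
Leg (ii): W = 0.
Leg (iii): W = PΔV = (207)(7.07 − 20.9) = -2863 J.
W_net = 1586 − 2863 = -1277 J.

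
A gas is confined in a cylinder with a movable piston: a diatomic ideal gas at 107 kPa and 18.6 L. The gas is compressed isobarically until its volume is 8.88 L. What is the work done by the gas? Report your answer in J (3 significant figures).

Isobaric: W = P ΔV.
W = (107 kPa)(8.88 − 18.6 L) = (107)(-9.72) = -1040 J.

W ≈ -1040 J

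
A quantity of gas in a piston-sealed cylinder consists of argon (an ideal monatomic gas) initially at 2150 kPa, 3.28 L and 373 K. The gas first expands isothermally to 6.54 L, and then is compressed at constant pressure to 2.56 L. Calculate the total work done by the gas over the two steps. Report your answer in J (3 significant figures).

Step 1 (isothermal): W = P₁V₁ ln(V₂/V₁) = (7052) ln(6.54/3.28) = 4867 J.
After step 1: P = 1078 kPa, V = 6.54 L, T = 373 K.
Step 2 (isobaric): W = PΔV = (1078 kPa)(2.56 − 6.54 L) = -4292 J.
W_total = 4867 − 4292 = 575 J.

W_total ≈ 575 J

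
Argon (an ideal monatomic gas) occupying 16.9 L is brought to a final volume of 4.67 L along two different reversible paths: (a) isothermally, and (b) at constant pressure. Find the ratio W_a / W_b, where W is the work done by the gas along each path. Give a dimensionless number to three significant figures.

Path (a) isothermal: W = P₁V₁ ln(V₂/V₁) → W_a/(P₁V₁) = -1.286.
Path (b) isobaric: W = P₁(V₂ − V₁) → W_b/(P₁V₁) = -0.7237.
W_a / W_b = -1.286 / -0.7237 = 1.777.

W_a / W_b ≈ 1.78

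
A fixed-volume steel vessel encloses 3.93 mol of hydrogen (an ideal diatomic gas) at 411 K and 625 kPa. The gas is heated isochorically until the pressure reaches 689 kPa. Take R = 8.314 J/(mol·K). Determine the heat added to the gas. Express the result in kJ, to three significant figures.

Q ≈ 3.44 kJ

Constant volume ⇒ W = 0, so Q = ΔU = nCᵥΔT with Cᵥ = 5R/2 = 20.79 J/(mol·K).
At constant V, T₂/T₁ = P₂/P₁ ⇒ ΔT = T₁(P₂/P₁ − 1) = 411·(689/625 − 1) = 42.09 K.
ΔU = (3.93)(20.79)(42.09) = 3438 J.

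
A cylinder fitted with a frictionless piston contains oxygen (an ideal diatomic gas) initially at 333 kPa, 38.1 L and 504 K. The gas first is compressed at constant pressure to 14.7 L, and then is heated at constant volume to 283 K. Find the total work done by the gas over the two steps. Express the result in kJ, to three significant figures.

Step 1 (isobaric): W = PΔV = (333 kPa)(14.7 − 38.1 L) = -7792 J.
Step 2 (isochoric): W = 0 (constant volume).
W_total = -7792 + 0 = -7792 J.

W_total ≈ -7.79 kJ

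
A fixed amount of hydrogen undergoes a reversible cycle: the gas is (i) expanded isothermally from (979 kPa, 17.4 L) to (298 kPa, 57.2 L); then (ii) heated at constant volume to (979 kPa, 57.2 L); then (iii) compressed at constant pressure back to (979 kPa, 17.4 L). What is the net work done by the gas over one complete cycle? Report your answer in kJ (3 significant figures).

W_net ≈ -18.7 kJ

Leg (i): W = PᵢVᵢ ln(V_f/Vᵢ) = (17035) ln(57.2/17.4) = 20273 J.
Leg (ii): W = 0.
Leg (iii): W = PΔV = (979)(17.4 − 57.2) = -38964 J.
W_net = 20273 − 38964 = -18692 J.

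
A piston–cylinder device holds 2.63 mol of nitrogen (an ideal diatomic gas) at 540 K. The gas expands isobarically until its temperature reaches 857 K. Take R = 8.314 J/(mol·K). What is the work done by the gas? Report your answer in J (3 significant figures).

Isobaric: W = P ΔV = nR ΔT.
W = (2.63)(8.314)(857 − 540) = 6931 J.

W ≈ 6930 J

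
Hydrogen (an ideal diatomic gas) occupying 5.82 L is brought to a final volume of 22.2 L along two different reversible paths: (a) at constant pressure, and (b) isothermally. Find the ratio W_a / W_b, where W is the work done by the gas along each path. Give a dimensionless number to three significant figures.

W_a / W_b ≈ 2.10

Path (a) isobaric: W = P₁(V₂ − V₁) → W_a/(P₁V₁) = 2.814.
Path (b) isothermal: W = P₁V₁ ln(V₂/V₁) → W_b/(P₁V₁) = 1.339.
W_a / W_b = 2.814 / 1.339 = 2.102.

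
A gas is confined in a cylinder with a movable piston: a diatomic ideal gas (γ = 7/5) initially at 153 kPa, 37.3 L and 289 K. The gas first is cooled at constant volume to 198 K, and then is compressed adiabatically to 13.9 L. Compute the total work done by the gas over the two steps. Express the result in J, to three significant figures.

W_total ≈ -4730 J

Step 1 (isochoric): W = 0 (constant volume).
After step 1: P = 104.8 kPa (V unchanged).
Step 2 (adiabatic): W = (P₁V₁ − P₂V₂)/(γ−1) = (3910 − 5803)/0.4 = -4732 J.
W_total = 0 − 4732 = -4732 J.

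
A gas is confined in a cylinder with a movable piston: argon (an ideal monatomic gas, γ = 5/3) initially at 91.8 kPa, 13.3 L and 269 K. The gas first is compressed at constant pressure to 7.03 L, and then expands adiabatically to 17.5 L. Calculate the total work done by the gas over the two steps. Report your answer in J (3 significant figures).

W_total ≈ -135 J

Step 1 (isobaric): W = PΔV = (91.8 kPa)(7.03 − 13.3 L) = -575.6 J.
After step 1: P = 91.8 kPa, V = 7.03 L, T = 142.2 K.
Step 2 (adiabatic): W = (P₁V₁ − P₂V₂)/(γ−1) = (645.4 − 351.4)/0.667 = 441 J.
W_total = -575.6 + 441 = -134.6 J.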